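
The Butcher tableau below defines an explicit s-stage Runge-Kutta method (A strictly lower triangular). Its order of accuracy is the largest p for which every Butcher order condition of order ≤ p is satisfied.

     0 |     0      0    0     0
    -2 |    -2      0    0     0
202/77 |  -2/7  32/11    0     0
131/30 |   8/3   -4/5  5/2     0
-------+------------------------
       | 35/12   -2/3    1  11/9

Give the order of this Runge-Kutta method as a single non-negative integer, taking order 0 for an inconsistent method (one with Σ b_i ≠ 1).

0

b = (35/12, -2/3, 1, 11/9)
c = (0, -2, 202/77, 131/30)
Ac = (0, 0, -64/11, 3141/385)
Σ b_i: 35/12·1 + (-2/3)·1 + 1·1 + 11/9·1 = 161/36 ≠ 1 ⇒ order 0.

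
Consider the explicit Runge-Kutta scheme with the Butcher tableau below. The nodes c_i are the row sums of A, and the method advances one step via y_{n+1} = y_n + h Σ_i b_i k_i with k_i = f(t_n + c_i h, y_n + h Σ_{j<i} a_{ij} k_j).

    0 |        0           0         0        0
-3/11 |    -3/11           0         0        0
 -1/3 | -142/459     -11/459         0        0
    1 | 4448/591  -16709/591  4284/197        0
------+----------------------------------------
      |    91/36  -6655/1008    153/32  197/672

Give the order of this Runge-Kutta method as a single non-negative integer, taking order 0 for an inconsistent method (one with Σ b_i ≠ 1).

4

b = (91/36, -6655/1008, 153/32, 197/672)
c = (0, -3/11, -1/3, 1)
Ac = (0, 0, 1/153, 91/197)
Σ b_i: 91/36·1 + (-6655/1008)·1 + 153/32·1 + 197/672·1 = 1 ✓
b·c: (-6655/1008)·(-3/11) + 153/32·(-1/3) + 197/672·1 = 1/2 ✓
b·c²: (-6655/1008)·9/121 + 153/32·1/9 + 197/672·1 = 1/3 ✓
b·Ac: 153/32·1/153 + 197/672·91/197 = 1/6 ✓
b·c³: (-6655/1008)·(-27/1331) + 153/32·(-1/27) + 197/672·1 = 1/4 ✓
b·(c∘Ac): 153/32·(-1/459) + 197/672·91/197 = 1/8 ✓
b·Ac²: 153/32·(-1/561) + 197/672·679/2167 = 1/12 ✓
b·A²c: 197/672·28/197 = 1/24 ✓; 4 stages ⇒ order 4.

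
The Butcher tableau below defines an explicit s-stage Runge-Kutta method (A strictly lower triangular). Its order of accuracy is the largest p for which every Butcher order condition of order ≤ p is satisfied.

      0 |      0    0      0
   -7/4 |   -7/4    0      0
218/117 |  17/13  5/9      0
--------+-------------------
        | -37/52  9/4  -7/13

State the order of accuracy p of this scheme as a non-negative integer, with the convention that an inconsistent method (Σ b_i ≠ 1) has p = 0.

b = (-37/52, 9/4, -7/13)
c = (0, -7/4, 218/117)
Ac = (0, 0, -35/36)
Σ b_i: (-37/52)·1 + 9/4·1 + (-7/13)·1 = 1 ✓
b·c: 9/4·(-7/4) + (-7/13)·218/117 = -120239/24336 ≠ 1/2 ⇒ order 1.

1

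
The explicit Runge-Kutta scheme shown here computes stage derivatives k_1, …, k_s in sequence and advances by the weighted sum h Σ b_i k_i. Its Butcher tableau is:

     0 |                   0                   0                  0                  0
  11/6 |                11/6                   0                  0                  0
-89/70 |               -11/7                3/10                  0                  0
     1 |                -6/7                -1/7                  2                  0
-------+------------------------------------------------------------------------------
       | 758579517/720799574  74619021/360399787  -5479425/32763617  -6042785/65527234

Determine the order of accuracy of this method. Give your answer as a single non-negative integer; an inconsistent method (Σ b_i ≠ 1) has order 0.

b = (758579517/720799574, 74619021/360399787, -5479425/32763617, -6042785/65527234)
c = (0, 11/6, -89/70, 1)
Ac = (0, 0, 11/20, -589/210)
Σ b_i: 758579517/720799574·1 + 74619021/360399787·1 + (-5479425/32763617)·1 + (-6042785/65527234)·1 = 1 ✓
b·c: 74619021/360399787·11/6 + (-5479425/32763617)·(-89/70) + (-6042785/65527234)·1 = 1/2 ✓
b·c²: 74619021/360399787·121/36 + (-5479425/32763617)·7921/4900 + (-6042785/65527234)·1 = 1/3 ✓
b·Ac: (-5479425/32763617)·11/20 + (-6042785/65527234)·(-589/210) = 1/6 ✓
b·c³: 74619021/360399787·1331/216 + (-5479425/32763617)·(-704969/343000) + (-6042785/65527234)·1 = 9007372327/5897451060 ≠ 1/4 ⇒ order 3.
b·(c∘Ac): (-5479425/32763617)·(-979/1400) + (-6042785/65527234)·(-589/210) = 295343285/786326808 ≠ 1/8
b·Ac²: (-5479425/32763617)·121/120 + (-6042785/65527234)·121403/44100 = -17441784139/41282157420 ≠ 1/12
b·A²c: (-6042785/65527234)·11/10 = -13294127/131054468 ≠ 1/24

3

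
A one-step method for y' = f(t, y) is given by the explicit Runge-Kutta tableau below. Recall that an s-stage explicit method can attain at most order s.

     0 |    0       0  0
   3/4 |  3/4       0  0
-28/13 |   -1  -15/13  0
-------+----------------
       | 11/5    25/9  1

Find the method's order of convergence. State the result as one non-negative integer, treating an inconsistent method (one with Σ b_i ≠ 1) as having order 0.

0

b = (11/5, 25/9, 1)
c = (0, 3/4, -28/13)
Ac = (0, 0, -45/52)
Σ b_i: 11/5·1 + 25/9·1 + 1·1 = 269/45 ≠ 1 ⇒ order 0.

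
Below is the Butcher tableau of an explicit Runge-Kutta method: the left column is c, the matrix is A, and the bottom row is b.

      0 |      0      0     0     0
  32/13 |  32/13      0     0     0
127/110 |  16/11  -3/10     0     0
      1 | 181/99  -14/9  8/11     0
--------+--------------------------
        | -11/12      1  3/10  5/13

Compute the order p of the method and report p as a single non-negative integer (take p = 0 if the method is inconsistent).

0

b = (-11/12, 1, 3/10, 5/13)
c = (0, 32/13, 127/110, 1)
Ac = (0, 0, -48/65, -211604/70785)
Σ b_i: (-11/12)·1 + 1·1 + 3/10·1 + 5/13·1 = 599/780 ≠ 1 ⇒ order 0.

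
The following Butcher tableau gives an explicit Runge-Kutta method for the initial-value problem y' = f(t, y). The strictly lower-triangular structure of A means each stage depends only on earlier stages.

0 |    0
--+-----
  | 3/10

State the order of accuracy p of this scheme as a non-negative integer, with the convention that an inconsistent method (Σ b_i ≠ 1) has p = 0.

0

b = (3/10)
c = (0)
Σ b_i: 3/10·1 = 3/10 ≠ 1 ⇒ order 0.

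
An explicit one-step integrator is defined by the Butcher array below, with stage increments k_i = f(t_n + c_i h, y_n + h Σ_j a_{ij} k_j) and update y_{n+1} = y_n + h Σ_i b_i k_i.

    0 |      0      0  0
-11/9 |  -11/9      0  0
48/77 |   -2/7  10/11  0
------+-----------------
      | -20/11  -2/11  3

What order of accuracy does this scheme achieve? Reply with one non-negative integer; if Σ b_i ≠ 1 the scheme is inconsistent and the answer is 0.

1

b = (-20/11, -2/11, 3)
c = (0, -11/9, 48/77)
Ac = (0, 0, -10/9)
Σ b_i: (-20/11)·1 + (-2/11)·1 + 3·1 = 1 ✓
b·c: (-2/11)·(-11/9) + 3·48/77 = 1450/693 ≠ 1/2 ⇒ order 1.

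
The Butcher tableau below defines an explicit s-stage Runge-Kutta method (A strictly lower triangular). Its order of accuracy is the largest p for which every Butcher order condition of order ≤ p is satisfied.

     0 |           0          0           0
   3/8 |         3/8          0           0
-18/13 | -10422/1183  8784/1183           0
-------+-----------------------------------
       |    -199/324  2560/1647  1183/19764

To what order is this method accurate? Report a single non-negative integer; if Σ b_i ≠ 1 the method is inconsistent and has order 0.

b = (-199/324, 2560/1647, 1183/19764)
c = (0, 3/8, -18/13)
Ac = (0, 0, 3294/1183)
Σ b_i: (-199/324)·1 + 2560/1647·1 + 1183/19764·1 = 1 ✓
b·c: 2560/1647·3/8 + 1183/19764·(-18/13) = 1/2 ✓
b·c²: 2560/1647·9/64 + 1183/19764·324/169 = 1/3 ✓
b·Ac: 1183/19764·3294/1183 = 1/6 ✓; 3 stages ⇒ order 3.

3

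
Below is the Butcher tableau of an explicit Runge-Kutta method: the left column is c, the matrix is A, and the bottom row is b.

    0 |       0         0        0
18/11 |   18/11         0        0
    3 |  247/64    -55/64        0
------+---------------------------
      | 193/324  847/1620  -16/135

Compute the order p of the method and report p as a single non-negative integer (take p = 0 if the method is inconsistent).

3

b = (193/324, 847/1620, -16/135)
c = (0, 18/11, 3)
Ac = (0, 0, -45/32)
Σ b_i: 193/324·1 + 847/1620·1 + (-16/135)·1 = 1 ✓
b·c: 847/1620·18/11 + (-16/135)·3 = 1/2 ✓
b·c²: 847/1620·324/121 + (-16/135)·9 = 1/3 ✓
b·Ac: (-16/135)·(-45/32) = 1/6 ✓; 3 stages ⇒ order 3.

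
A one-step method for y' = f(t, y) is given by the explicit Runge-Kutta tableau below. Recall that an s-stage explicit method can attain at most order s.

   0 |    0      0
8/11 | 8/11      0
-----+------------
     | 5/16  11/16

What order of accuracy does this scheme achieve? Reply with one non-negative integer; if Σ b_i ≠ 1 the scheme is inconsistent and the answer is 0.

2

b = (5/16, 11/16)
c = (0, 8/11)
Σ b_i: 5/16·1 + 11/16·1 = 1 ✓
b·c: 11/16·8/11 = 1/2 ✓; 2 stages ⇒ order 2.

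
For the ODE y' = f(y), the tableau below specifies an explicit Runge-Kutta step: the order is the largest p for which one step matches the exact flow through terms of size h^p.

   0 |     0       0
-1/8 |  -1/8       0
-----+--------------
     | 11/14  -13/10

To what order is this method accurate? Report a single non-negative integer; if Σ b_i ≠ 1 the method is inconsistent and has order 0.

b = (11/14, -13/10)
c = (0, -1/8)
Σ b_i: 11/14·1 + (-13/10)·1 = -18/35 ≠ 1 ⇒ order 0.

0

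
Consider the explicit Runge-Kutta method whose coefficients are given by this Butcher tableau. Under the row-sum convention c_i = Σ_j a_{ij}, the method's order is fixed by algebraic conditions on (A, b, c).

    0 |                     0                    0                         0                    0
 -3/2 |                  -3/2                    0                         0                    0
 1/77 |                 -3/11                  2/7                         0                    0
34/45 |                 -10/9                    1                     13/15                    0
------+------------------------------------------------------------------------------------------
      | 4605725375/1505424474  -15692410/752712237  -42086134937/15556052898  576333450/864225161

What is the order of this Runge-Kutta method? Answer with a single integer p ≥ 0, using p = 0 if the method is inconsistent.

b = (4605725375/1505424474, -15692410/752712237, -42086134937/15556052898, 576333450/864225161)
c = (0, -3/2, 1/77, 34/45)
Ac = (0, 0, -3/7, -3439/2310)
Σ b_i: 4605725375/1505424474·1 + (-15692410/752712237)·1 + (-42086134937/15556052898)·1 + 576333450/864225161·1 = 1 ✓
b·c: (-15692410/752712237)·(-3/2) + (-42086134937/15556052898)·1/77 + 576333450/864225161·34/45 = 1/2 ✓
b·c²: (-15692410/752712237)·9/4 + (-42086134937/15556052898)·1/5929 + 576333450/864225161·1156/2025 = 1/3 ✓
b·Ac: (-42086134937/15556052898)·(-3/7) + 576333450/864225161·(-3439/2310) = 1/6 ✓
b·c³: (-15692410/752712237)·(-27/8) + (-42086134937/15556052898)·1/456533 + 576333450/864225161·39304/91125 = 1244932922759/3477530534940 ≠ 1/4 ⇒ order 3.
b·(c∘Ac): (-42086134937/15556052898)·(-3/539) + 576333450/864225161·(-58463/51975) = -122954143/167269386 ≠ 1/8
b·Ac²: (-42086134937/15556052898)·9/14 + 576333450/864225161·800467/355740 = -63522455977/266181349588 ≠ 1/12
b·A²c: 576333450/864225161·(-13/35) = -214066710/864225161 ≠ 1/24

3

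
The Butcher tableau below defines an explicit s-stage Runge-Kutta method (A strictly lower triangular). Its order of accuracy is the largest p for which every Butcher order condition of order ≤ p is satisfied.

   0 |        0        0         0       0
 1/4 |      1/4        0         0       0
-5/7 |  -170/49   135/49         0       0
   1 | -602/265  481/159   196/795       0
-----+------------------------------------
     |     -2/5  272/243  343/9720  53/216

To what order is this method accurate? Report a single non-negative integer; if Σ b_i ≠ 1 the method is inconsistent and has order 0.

b = (-2/5, 272/243, 343/9720, 53/216)
c = (0, 1/4, -5/7, 1)
Ac = (0, 0, 135/196, 123/212)
Σ b_i: (-2/5)·1 + 272/243·1 + 343/9720·1 + 53/216·1 = 1 ✓
b·c: 272/243·1/4 + 343/9720·(-5/7) + 53/216·1 = 1/2 ✓
b·c²: 272/243·1/16 + 343/9720·25/49 + 53/216·1 = 1/3 ✓
b·Ac: 343/9720·135/196 + 53/216·123/212 = 1/6 ✓
b·c³: 272/243·1/64 + 343/9720·(-125/343) + 53/216·1 = 1/4 ✓
b·(c∘Ac): 343/9720·(-675/1372) + 53/216·123/212 = 1/8 ✓
b·Ac²: 343/9720·135/784 + 53/216·267/848 = 1/12 ✓
b·A²c: 53/216·9/53 = 1/24 ✓; 4 stages ⇒ order 4.

4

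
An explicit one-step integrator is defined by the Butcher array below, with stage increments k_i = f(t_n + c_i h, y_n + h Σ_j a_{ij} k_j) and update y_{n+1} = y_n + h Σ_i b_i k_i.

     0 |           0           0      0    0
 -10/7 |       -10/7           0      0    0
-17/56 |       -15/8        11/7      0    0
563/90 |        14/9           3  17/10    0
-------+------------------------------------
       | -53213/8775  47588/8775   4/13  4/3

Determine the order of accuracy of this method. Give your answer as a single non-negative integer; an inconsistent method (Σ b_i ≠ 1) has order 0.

b = (-53213/8775, 47588/8775, 4/13, 4/3)
c = (0, -10/7, -17/56, 563/90)
Ac = (0, 0, -110/49, -2689/560)
Σ b_i: (-53213/8775)·1 + 47588/8775·1 + 4/13·1 + 4/3·1 = 1 ✓
b·c: 47588/8775·(-10/7) + 4/13·(-17/56) + 4/3·563/90 = 1/2 ✓
b·c²: 47588/8775·100/49 + 4/13·289/3136 + 4/3·316969/8100 = 79950427/1263600 ≠ 1/3 ⇒ order 2.
b·Ac: 4/13·(-110/49) + 4/3·(-2689/560) = -271099/38220 ≠ 1/6

2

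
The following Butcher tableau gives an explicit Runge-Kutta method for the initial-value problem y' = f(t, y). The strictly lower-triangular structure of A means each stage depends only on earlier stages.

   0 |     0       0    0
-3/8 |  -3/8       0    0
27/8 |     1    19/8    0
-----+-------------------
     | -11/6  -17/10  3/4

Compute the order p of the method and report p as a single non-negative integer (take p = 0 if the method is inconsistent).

0

b = (-11/6, -17/10, 3/4)
c = (0, -3/8, 27/8)
Ac = (0, 0, -57/64)
Σ b_i: (-11/6)·1 + (-17/10)·1 + 3/4·1 = -167/60 ≠ 1 ⇒ order 0.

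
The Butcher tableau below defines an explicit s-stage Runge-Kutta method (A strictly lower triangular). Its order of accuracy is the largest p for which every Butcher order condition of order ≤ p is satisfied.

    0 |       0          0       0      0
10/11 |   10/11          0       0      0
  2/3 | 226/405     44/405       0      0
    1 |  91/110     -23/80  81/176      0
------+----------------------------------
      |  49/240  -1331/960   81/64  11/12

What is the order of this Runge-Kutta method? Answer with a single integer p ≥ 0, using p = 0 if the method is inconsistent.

4

b = (49/240, -1331/960, 81/64, 11/12)
c = (0, 10/11, 2/3, 1)
Ac = (0, 0, 8/81, 1/22)
Σ b_i: 49/240·1 + (-1331/960)·1 + 81/64·1 + 11/12·1 = 1 ✓
b·c: (-1331/960)·10/11 + 81/64·2/3 + 11/12·1 = 1/2 ✓
b·c²: (-1331/960)·100/121 + 81/64·4/9 + 11/12·1 = 1/3 ✓
b·Ac: 81/64·8/81 + 11/12·1/22 = 1/6 ✓
b·c³: (-1331/960)·1000/1331 + 81/64·8/27 + 11/12·1 = 1/4 ✓
b·(c∘Ac): 81/64·16/243 + 11/12·1/22 = 1/8 ✓
b·Ac²: 81/64·80/891 + 11/12·(-4/121) = 1/12 ✓
b·A²c: 11/12·1/22 = 1/24 ✓; 4 stages ⇒ order 4.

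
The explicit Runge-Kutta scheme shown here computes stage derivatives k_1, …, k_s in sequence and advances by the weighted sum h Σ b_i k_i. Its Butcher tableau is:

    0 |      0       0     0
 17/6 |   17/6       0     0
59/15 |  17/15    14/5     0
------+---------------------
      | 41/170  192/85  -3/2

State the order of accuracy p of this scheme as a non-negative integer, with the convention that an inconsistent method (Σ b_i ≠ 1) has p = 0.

2

b = (41/170, 192/85, -3/2)
c = (0, 17/6, 59/15)
Ac = (0, 0, 119/15)
Σ b_i: 41/170·1 + 192/85·1 + (-3/2)·1 = 1 ✓
b·c: 192/85·17/6 + (-3/2)·59/15 = 1/2 ✓
b·c²: 192/85·289/36 + (-3/2)·3481/225 = -761/150 ≠ 1/3 ⇒ order 2.
b·Ac: (-3/2)·119/15 = -119/10 ≠ 1/6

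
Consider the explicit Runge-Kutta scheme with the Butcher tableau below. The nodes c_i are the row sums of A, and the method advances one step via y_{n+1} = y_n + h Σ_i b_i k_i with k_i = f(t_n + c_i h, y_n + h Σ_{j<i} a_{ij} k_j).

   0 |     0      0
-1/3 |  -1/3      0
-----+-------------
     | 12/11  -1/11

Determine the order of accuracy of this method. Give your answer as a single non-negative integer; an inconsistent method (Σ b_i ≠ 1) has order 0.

b = (12/11, -1/11)
c = (0, -1/3)
Σ b_i: 12/11·1 + (-1/11)·1 = 1 ✓
b·c: (-1/11)·(-1/3) = 1/33 ≠ 1/2 ⇒ order 1.

1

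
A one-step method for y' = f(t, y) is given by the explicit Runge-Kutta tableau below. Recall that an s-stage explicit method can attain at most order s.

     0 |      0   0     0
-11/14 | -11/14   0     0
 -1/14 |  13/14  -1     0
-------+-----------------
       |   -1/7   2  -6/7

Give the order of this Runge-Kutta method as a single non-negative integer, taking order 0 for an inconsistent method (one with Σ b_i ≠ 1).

b = (-1/7, 2, -6/7)
c = (0, -11/14, -1/14)
Ac = (0, 0, 11/14)
Σ b_i: (-1/7)·1 + 2·1 + (-6/7)·1 = 1 ✓
b·c: 2·(-11/14) + (-6/7)·(-1/14) = -74/49 ≠ 1/2 ⇒ order 1.

1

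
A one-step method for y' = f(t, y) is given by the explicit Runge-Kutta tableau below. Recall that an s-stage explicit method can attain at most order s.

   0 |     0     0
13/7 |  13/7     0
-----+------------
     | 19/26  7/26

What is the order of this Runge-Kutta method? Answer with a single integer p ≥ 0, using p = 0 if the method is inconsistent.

b = (19/26, 7/26)
c = (0, 13/7)
Σ b_i: 19/26·1 + 7/26·1 = 1 ✓
b·c: 7/26·13/7 = 1/2 ✓; 2 stages ⇒ order 2.

2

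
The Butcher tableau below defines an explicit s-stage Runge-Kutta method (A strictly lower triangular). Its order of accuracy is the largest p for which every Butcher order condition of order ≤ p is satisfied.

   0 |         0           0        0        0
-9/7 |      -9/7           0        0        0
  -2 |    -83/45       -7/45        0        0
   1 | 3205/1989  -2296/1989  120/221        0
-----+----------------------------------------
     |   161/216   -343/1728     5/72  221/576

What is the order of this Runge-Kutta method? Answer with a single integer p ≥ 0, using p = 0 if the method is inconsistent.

4

b = (161/216, -343/1728, 5/72, 221/576)
c = (0, -9/7, -2, 1)
Ac = (0, 0, 1/5, 88/221)
Σ b_i: 161/216·1 + (-343/1728)·1 + 5/72·1 + 221/576·1 = 1 ✓
b·c: (-343/1728)·(-9/7) + 5/72·(-2) + 221/576·1 = 1/2 ✓
b·c²: (-343/1728)·81/49 + 5/72·4 + 221/576·1 = 1/3 ✓
b·Ac: 5/72·1/5 + 221/576·88/221 = 1/6 ✓
b·c³: (-343/1728)·(-729/343) + 5/72·(-8) + 221/576·1 = 1/4 ✓
b·(c∘Ac): 5/72·(-2/5) + 221/576·88/221 = 1/8 ✓
b·Ac²: 5/72·(-9/35) + 221/576·24/91 = 1/12 ✓
b·A²c: 221/576·24/221 = 1/24 ✓; 4 stages ⇒ order 4.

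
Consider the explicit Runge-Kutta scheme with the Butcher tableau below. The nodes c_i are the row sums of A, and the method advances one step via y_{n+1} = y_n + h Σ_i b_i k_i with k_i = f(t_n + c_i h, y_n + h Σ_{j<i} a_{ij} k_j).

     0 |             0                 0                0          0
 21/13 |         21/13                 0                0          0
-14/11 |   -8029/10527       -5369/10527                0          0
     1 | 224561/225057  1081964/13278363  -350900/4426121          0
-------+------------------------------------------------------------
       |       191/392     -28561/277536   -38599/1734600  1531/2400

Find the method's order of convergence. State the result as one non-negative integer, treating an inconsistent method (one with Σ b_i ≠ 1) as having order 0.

4

b = (191/392, -28561/277536, -38599/1734600, 1531/2400)
c = (0, 21/13, -14/11, 1)
Ac = (0, 0, -2891/3509, 356/1531)
Σ b_i: 191/392·1 + (-28561/277536)·1 + (-38599/1734600)·1 + 1531/2400·1 = 1 ✓
b·c: (-28561/277536)·21/13 + (-38599/1734600)·(-14/11) + 1531/2400·1 = 1/2 ✓
b·c²: (-28561/277536)·441/169 + (-38599/1734600)·196/121 + 1531/2400·1 = 1/3 ✓
b·Ac: (-38599/1734600)·(-2891/3509) + 1531/2400·356/1531 = 1/6 ✓
b·c³: (-28561/277536)·9261/2197 + (-38599/1734600)·(-2744/1331) + 1531/2400·1 = 1/4 ✓
b·(c∘Ac): (-38599/1734600)·40474/38599 + 1531/2400·356/1531 = 1/8 ✓
b·Ac²: (-38599/1734600)·(-60711/45617) + 1531/2400·1676/19903 = 1/12 ✓
b·A²c: 1531/2400·100/1531 = 1/24 ✓; 4 stages ⇒ order 4.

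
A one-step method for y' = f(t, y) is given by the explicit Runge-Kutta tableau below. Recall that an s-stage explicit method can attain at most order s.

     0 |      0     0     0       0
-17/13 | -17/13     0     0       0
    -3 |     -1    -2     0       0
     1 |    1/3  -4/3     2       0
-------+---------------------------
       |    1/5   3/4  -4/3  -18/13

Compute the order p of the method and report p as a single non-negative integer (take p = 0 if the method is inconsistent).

b = (1/5, 3/4, -4/3, -18/13)
c = (0, -17/13, -3, 1)
Ac = (0, 0, 34/13, -166/39)
Σ b_i: 1/5·1 + 3/4·1 + (-4/3)·1 + (-18/13)·1 = -1379/780 ≠ 1 ⇒ order 0.

0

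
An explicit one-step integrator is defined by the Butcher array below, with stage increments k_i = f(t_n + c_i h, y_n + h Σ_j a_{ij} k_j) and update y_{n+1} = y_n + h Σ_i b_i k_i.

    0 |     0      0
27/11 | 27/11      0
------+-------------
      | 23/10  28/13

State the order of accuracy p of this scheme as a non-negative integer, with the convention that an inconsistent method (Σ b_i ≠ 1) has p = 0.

0

b = (23/10, 28/13)
c = (0, 27/11)
Σ b_i: 23/10·1 + 28/13·1 = 579/130 ≠ 1 ⇒ order 0.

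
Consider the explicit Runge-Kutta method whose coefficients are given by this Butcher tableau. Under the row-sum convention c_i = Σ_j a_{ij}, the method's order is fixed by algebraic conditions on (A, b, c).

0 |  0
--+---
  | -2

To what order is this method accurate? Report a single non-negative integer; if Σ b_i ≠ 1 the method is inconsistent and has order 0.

b = (-2)
c = (0)
Σ b_i: (-2)·1 = -2 ≠ 1 ⇒ order 0.

0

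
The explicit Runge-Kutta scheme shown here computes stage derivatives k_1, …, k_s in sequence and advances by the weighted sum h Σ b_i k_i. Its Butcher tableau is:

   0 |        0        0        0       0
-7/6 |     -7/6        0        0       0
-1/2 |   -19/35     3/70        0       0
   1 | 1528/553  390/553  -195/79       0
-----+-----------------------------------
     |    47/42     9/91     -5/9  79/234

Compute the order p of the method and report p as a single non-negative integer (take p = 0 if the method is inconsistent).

b = (47/42, 9/91, -5/9, 79/234)
c = (0, -7/6, -1/2, 1)
Ac = (0, 0, -1/20, 65/158)
Σ b_i: 47/42·1 + 9/91·1 + (-5/9)·1 + 79/234·1 = 1 ✓
b·c: 9/91·(-7/6) + (-5/9)·(-1/2) + 79/234·1 = 1/2 ✓
b·c²: 9/91·49/36 + (-5/9)·1/4 + 79/234·1 = 1/3 ✓
b·Ac: (-5/9)·(-1/20) + 79/234·65/158 = 1/6 ✓
b·c³: 9/91·(-343/216) + (-5/9)·(-1/8) + 79/234·1 = 1/4 ✓
b·(c∘Ac): (-5/9)·1/40 + 79/234·65/158 = 1/8 ✓
b·Ac²: (-5/9)·7/120 + 79/234·325/948 = 1/12 ✓
b·A²c: 79/234·39/316 = 1/24 ✓; 4 stages ⇒ order 4.

4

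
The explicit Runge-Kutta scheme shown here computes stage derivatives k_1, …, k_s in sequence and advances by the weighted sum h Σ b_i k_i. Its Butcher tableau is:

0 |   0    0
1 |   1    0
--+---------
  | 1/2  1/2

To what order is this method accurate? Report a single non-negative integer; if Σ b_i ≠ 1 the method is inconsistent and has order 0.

2

b = (1/2, 1/2)
c = (0, 1)
Σ b_i: 1/2·1 + 1/2·1 = 1 ✓
b·c: 1/2·1 = 1/2 ✓; 2 stages ⇒ order 2.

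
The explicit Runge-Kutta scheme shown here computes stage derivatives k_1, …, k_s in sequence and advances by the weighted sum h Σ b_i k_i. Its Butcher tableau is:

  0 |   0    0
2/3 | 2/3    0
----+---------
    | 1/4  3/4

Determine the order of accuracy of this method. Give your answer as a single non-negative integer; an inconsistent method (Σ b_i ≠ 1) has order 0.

2

b = (1/4, 3/4)
c = (0, 2/3)
Σ b_i: 1/4·1 + 3/4·1 = 1 ✓
b·c: 3/4·2/3 = 1/2 ✓; 2 stages ⇒ order 2.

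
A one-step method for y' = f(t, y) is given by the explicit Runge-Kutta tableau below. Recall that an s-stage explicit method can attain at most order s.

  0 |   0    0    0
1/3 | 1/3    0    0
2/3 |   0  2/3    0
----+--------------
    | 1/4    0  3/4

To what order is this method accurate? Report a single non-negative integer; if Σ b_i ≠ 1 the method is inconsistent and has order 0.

3

b = (1/4, 0, 3/4)
c = (0, 1/3, 2/3)
Ac = (0, 0, 2/9)
Σ b_i: 1/4·1 + 3/4·1 = 1 ✓
b·c: 3/4·2/3 = 1/2 ✓
b·c²: 3/4·4/9 = 1/3 ✓
b·Ac: 3/4·2/9 = 1/6 ✓; 3 stages ⇒ order 3.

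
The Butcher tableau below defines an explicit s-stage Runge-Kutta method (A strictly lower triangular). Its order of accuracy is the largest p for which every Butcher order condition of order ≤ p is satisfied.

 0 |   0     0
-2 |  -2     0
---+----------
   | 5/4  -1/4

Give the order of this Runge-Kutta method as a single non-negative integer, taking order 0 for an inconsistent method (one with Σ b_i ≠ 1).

2

b = (5/4, -1/4)
c = (0, -2)
Σ b_i: 5/4·1 + (-1/4)·1 = 1 ✓
b·c: (-1/4)·(-2) = 1/2 ✓; 2 stages ⇒ order 2.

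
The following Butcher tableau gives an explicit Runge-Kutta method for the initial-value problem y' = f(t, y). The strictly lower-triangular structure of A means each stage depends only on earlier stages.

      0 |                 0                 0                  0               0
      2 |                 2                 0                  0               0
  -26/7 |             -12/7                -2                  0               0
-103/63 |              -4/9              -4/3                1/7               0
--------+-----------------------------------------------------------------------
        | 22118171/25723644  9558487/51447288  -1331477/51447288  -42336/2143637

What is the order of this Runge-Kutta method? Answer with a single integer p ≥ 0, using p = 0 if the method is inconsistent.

b = (22118171/25723644, 9558487/51447288, -1331477/51447288, -42336/2143637)
c = (0, 2, -26/7, -103/63)
Ac = (0, 0, -4, -470/147)
Σ b_i: 22118171/25723644·1 + 9558487/51447288·1 + (-1331477/51447288)·1 + (-42336/2143637)·1 = 1 ✓
b·c: 9558487/51447288·2 + (-1331477/51447288)·(-26/7) + (-42336/2143637)·(-103/63) = 1/2 ✓
b·c²: 9558487/51447288·4 + (-1331477/51447288)·676/49 + (-42336/2143637)·10609/3969 = 1/3 ✓
b·Ac: (-1331477/51447288)·(-4) + (-42336/2143637)·(-470/147) = 1/6 ✓
b·c³: 9558487/51447288·8 + (-1331477/51447288)·(-17576/343) + (-42336/2143637)·(-1092727/250047) = 1174443674/405147393 ≠ 1/4 ⇒ order 3.
b·(c∘Ac): (-1331477/51447288)·104/7 + (-42336/2143637)·48410/9261 = -21956561/45016377 ≠ 1/8
b·Ac²: (-1331477/51447288)·(-8) + (-42336/2143637)·(-3460/1029) = 12309779/45016377 ≠ 1/12
b·A²c: (-42336/2143637)·(-4/7) = 24192/2143637 ≠ 1/24

3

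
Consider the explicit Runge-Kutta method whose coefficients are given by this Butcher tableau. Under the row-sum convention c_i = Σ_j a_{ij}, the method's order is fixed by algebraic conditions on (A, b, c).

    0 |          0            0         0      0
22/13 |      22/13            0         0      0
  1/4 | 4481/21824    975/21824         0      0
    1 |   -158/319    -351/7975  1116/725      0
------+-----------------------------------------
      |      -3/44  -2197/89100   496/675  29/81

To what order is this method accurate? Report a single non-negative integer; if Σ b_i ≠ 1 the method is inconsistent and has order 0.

b = (-3/44, -2197/89100, 496/675, 29/81)
c = (0, 22/13, 1/4, 1)
Ac = (0, 0, 75/992, 9/29)
Σ b_i: (-3/44)·1 + (-2197/89100)·1 + 496/675·1 + 29/81·1 = 1 ✓
b·c: (-2197/89100)·22/13 + 496/675·1/4 + 29/81·1 = 1/2 ✓
b·c²: (-2197/89100)·484/169 + 496/675·1/16 + 29/81·1 = 1/3 ✓
b·Ac: 496/675·75/992 + 29/81·9/29 = 1/6 ✓
b·c³: (-2197/89100)·10648/2197 + 496/675·1/64 + 29/81·1 = 1/4 ✓
b·(c∘Ac): 496/675·75/3968 + 29/81·9/29 = 1/8 ✓
b·Ac²: 496/675·825/6448 + 29/81·(-45/1508) = 1/12 ✓
b·A²c: 29/81·27/232 = 1/24 ✓; 4 stages ⇒ order 4.

4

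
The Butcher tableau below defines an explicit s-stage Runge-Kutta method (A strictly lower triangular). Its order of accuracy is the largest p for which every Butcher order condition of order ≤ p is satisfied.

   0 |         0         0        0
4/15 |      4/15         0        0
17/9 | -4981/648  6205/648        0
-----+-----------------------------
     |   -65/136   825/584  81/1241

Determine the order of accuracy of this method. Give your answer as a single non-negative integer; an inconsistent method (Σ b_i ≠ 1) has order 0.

3

b = (-65/136, 825/584, 81/1241)
c = (0, 4/15, 17/9)
Ac = (0, 0, 1241/486)
Σ b_i: (-65/136)·1 + 825/584·1 + 81/1241·1 = 1 ✓
b·c: 825/584·4/15 + 81/1241·17/9 = 1/2 ✓
b·c²: 825/584·16/225 + 81/1241·289/81 = 1/3 ✓
b·Ac: 81/1241·1241/486 = 1/6 ✓; 3 stages ⇒ order 3.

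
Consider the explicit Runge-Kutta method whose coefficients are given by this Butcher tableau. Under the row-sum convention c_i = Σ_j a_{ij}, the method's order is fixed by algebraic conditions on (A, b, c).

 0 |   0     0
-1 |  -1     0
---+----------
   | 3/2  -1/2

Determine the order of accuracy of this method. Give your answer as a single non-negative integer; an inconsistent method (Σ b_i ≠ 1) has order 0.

2

b = (3/2, -1/2)
c = (0, -1)
Σ b_i: 3/2·1 + (-1/2)·1 = 1 ✓
b·c: (-1/2)·(-1) = 1/2 ✓; 2 stages ⇒ order 2.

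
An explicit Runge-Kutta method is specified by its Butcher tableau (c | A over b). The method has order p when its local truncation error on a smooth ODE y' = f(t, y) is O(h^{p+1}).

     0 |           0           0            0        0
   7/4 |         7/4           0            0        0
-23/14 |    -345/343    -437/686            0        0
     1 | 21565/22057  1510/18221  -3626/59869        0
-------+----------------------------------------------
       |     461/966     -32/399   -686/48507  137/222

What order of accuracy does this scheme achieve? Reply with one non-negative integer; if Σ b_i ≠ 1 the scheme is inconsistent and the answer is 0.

b = (461/966, -32/399, -686/48507, 137/222)
c = (0, 7/4, -23/14, 1)
Ac = (0, 0, -437/392, 67/274)
Σ b_i: 461/966·1 + (-32/399)·1 + (-686/48507)·1 + 137/222·1 = 1 ✓
b·c: (-32/399)·7/4 + (-686/48507)·(-23/14) + 137/222·1 = 1/2 ✓
b·c²: (-32/399)·49/16 + (-686/48507)·529/196 + 137/222·1 = 1/3 ✓
b·Ac: (-686/48507)·(-437/392) + 137/222·67/274 = 1/6 ✓
b·c³: (-32/399)·343/64 + (-686/48507)·(-12167/2744) + 137/222·1 = 1/4 ✓
b·(c∘Ac): (-686/48507)·10051/5488 + 137/222·67/274 = 1/8 ✓
b·Ac²: (-686/48507)·(-437/224) + 137/222·99/1096 = 1/12 ✓
b·A²c: 137/222·37/548 = 1/24 ✓; 4 stages ⇒ order 4.

4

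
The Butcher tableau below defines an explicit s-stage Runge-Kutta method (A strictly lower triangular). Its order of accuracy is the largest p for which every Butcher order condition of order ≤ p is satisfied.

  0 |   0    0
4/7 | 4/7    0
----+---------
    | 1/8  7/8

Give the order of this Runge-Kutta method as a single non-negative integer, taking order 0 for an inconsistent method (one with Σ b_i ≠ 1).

b = (1/8, 7/8)
c = (0, 4/7)
Σ b_i: 1/8·1 + 7/8·1 = 1 ✓
b·c: 7/8·4/7 = 1/2 ✓; 2 stages ⇒ order 2.

2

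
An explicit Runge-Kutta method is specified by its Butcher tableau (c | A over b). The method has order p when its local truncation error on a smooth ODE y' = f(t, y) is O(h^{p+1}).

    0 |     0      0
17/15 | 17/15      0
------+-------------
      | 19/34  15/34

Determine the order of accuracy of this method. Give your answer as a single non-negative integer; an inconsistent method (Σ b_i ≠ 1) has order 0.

b = (19/34, 15/34)
c = (0, 17/15)
Σ b_i: 19/34·1 + 15/34·1 = 1 ✓
b·c: 15/34·17/15 = 1/2 ✓; 2 stages ⇒ order 2.

2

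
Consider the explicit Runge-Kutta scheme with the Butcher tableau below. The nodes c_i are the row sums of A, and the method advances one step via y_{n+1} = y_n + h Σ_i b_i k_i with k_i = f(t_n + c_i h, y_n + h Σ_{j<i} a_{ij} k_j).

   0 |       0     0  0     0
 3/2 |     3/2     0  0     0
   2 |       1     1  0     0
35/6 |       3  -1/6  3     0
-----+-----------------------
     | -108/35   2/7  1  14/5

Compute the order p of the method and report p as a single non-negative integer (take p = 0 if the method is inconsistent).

b = (-108/35, 2/7, 1, 14/5)
c = (0, 3/2, 2, 35/6)
Ac = (0, 0, 3/2, 23/4)
Σ b_i: (-108/35)·1 + 2/7·1 + 1·1 + 14/5·1 = 1 ✓
b·c: 2/7·3/2 + 1·2 + 14/5·35/6 = 394/21 ≠ 1/2 ⇒ order 1.

1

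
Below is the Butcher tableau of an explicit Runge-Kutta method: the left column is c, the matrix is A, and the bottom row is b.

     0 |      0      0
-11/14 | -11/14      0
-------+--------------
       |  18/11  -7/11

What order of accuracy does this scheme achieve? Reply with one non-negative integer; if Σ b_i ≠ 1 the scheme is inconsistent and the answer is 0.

b = (18/11, -7/11)
c = (0, -11/14)
Σ b_i: 18/11·1 + (-7/11)·1 = 1 ✓
b·c: (-7/11)·(-11/14) = 1/2 ✓; 2 stages ⇒ order 2.

2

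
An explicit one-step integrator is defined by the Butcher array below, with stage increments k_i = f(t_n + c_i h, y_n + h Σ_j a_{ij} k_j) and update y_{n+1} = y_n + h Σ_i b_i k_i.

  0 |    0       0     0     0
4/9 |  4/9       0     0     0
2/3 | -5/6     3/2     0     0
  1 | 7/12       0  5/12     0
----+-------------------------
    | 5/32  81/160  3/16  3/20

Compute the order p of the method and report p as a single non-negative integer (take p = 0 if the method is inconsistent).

b = (5/32, 81/160, 3/16, 3/20)
c = (0, 4/9, 2/3, 1)
Ac = (0, 0, 2/3, 5/18)
Σ b_i: 5/32·1 + 81/160·1 + 3/16·1 + 3/20·1 = 1 ✓
b·c: 81/160·4/9 + 3/16·2/3 + 3/20·1 = 1/2 ✓
b·c²: 81/160·16/81 + 3/16·4/9 + 3/20·1 = 1/3 ✓
b·Ac: 3/16·2/3 + 3/20·5/18 = 1/6 ✓
b·c³: 81/160·64/729 + 3/16·8/27 + 3/20·1 = 1/4 ✓
b·(c∘Ac): 3/16·4/9 + 3/20·5/18 = 1/8 ✓
b·Ac²: 3/16·8/27 + 3/20·5/27 = 1/12 ✓
b·A²c: 3/20·5/18 = 1/24 ✓; 4 stages ⇒ order 4.

4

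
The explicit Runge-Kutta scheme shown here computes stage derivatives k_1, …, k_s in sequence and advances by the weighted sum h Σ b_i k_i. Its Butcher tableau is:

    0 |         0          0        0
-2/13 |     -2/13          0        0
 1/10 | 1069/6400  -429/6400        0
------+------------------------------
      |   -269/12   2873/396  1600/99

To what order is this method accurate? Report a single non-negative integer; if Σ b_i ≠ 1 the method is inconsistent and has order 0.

3

b = (-269/12, 2873/396, 1600/99)
c = (0, -2/13, 1/10)
Ac = (0, 0, 33/3200)
Σ b_i: (-269/12)·1 + 2873/396·1 + 1600/99·1 = 1 ✓
b·c: 2873/396·(-2/13) + 1600/99·1/10 = 1/2 ✓
b·c²: 2873/396·4/169 + 1600/99·1/100 = 1/3 ✓
b·Ac: 1600/99·33/3200 = 1/6 ✓; 3 stages ⇒ order 3.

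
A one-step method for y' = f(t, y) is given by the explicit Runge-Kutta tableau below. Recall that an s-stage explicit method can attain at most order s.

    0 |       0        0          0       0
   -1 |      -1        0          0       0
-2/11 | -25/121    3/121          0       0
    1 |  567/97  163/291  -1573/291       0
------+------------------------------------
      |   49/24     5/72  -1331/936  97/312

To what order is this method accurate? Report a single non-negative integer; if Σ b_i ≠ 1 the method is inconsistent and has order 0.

4

b = (49/24, 5/72, -1331/936, 97/312)
c = (0, -1, -2/11, 1)
Ac = (0, 0, -3/121, 41/97)
Σ b_i: 49/24·1 + 5/72·1 + (-1331/936)·1 + 97/312·1 = 1 ✓
b·c: 5/72·(-1) + (-1331/936)·(-2/11) + 97/312·1 = 1/2 ✓
b·c²: 5/72·1 + (-1331/936)·4/121 + 97/312·1 = 1/3 ✓
b·Ac: (-1331/936)·(-3/121) + 97/312·41/97 = 1/6 ✓
b·c³: 5/72·(-1) + (-1331/936)·(-8/1331) + 97/312·1 = 1/4 ✓
b·(c∘Ac): (-1331/936)·6/1331 + 97/312·41/97 = 1/8 ✓
b·Ac²: (-1331/936)·3/121 + 97/312·37/97 = 1/12 ✓
b·A²c: 97/312·13/97 = 1/24 ✓; 4 stages ⇒ order 4.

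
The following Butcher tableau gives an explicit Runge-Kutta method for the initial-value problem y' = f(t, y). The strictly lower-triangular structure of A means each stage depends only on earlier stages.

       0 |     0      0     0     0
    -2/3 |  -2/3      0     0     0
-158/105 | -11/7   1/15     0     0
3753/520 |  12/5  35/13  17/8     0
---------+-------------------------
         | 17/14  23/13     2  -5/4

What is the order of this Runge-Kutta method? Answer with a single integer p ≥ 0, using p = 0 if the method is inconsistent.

0

b = (17/14, 23/13, 2, -5/4)
c = (0, -2/3, -158/105, 3753/520)
Ac = (0, 0, -2/45, -27259/5460)
Σ b_i: 17/14·1 + 23/13·1 + 2·1 + (-5/4)·1 = 1359/364 ≠ 1 ⇒ order 0.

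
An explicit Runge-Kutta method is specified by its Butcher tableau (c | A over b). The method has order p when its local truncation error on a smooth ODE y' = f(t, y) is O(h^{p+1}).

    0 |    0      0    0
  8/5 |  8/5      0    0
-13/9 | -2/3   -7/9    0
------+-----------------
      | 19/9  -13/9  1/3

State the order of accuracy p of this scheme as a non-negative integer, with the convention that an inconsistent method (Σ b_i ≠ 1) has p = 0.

1

b = (19/9, -13/9, 1/3)
c = (0, 8/5, -13/9)
Ac = (0, 0, -56/45)
Σ b_i: 19/9·1 + (-13/9)·1 + 1/3·1 = 1 ✓
b·c: (-13/9)·8/5 + 1/3·(-13/9) = -377/135 ≠ 1/2 ⇒ order 1.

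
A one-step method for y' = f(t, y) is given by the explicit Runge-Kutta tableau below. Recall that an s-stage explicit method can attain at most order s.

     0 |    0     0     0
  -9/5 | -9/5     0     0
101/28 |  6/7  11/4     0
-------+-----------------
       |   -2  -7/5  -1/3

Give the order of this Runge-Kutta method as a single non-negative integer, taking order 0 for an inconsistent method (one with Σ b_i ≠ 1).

b = (-2, -7/5, -1/3)
c = (0, -9/5, 101/28)
Ac = (0, 0, -99/20)
Σ b_i: (-2)·1 + (-7/5)·1 + (-1/3)·1 = -56/15 ≠ 1 ⇒ order 0.

0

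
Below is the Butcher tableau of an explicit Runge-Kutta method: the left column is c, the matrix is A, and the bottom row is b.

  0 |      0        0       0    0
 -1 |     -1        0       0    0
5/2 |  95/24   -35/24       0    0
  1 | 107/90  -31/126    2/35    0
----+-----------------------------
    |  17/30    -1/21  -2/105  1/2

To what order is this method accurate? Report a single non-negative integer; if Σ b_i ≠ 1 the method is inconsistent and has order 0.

b = (17/30, -1/21, -2/105, 1/2)
c = (0, -1, 5/2, 1)
Ac = (0, 0, 35/24, 7/18)
Σ b_i: 17/30·1 + (-1/21)·1 + (-2/105)·1 + 1/2·1 = 1 ✓
b·c: (-1/21)·(-1) + (-2/105)·5/2 + 1/2·1 = 1/2 ✓
b·c²: (-1/21)·1 + (-2/105)·25/4 + 1/2·1 = 1/3 ✓
b·Ac: (-2/105)·35/24 + 1/2·7/18 = 1/6 ✓
b·c³: (-1/21)·(-1) + (-2/105)·125/8 + 1/2·1 = 1/4 ✓
b·(c∘Ac): (-2/105)·175/48 + 1/2·7/18 = 1/8 ✓
b·Ac²: (-2/105)·(-35/24) + 1/2·1/9 = 1/12 ✓
b·A²c: 1/2·1/12 = 1/24 ✓; 4 stages ⇒ order 4.

4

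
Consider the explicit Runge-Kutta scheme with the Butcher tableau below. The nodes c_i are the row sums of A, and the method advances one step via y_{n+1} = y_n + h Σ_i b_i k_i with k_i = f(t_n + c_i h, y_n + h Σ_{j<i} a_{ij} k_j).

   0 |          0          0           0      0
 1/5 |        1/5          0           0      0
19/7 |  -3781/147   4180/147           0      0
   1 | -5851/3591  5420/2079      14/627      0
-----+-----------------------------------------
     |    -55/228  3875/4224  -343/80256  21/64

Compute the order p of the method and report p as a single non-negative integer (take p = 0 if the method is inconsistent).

4

b = (-55/228, 3875/4224, -343/80256, 21/64)
c = (0, 1/5, 19/7, 1)
Ac = (0, 0, 836/147, 110/189)
Σ b_i: (-55/228)·1 + 3875/4224·1 + (-343/80256)·1 + 21/64·1 = 1 ✓
b·c: 3875/4224·1/5 + (-343/80256)·19/7 + 21/64·1 = 1/2 ✓
b·c²: 3875/4224·1/25 + (-343/80256)·361/49 + 21/64·1 = 1/3 ✓
b·Ac: (-343/80256)·836/147 + 21/64·110/189 = 1/6 ✓
b·c³: 3875/4224·1/125 + (-343/80256)·6859/343 + 21/64·1 = 1/4 ✓
b·(c∘Ac): (-343/80256)·15884/1029 + 21/64·110/189 = 1/8 ✓
b·Ac²: (-343/80256)·836/735 + 21/64·254/945 = 1/12 ✓
b·A²c: 21/64·8/63 = 1/24 ✓; 4 stages ⇒ order 4.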